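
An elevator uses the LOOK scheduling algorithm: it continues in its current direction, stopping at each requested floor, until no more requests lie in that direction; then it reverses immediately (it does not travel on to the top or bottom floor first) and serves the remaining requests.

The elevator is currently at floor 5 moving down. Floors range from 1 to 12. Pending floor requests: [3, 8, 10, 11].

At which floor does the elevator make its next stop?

Answer: 3

Derivation:
Current floor: 5, direction: down
Requests above: [8, 10, 11]
Requests below: [3]
Moving down and requests lie below → nearest below is max([3]) = 3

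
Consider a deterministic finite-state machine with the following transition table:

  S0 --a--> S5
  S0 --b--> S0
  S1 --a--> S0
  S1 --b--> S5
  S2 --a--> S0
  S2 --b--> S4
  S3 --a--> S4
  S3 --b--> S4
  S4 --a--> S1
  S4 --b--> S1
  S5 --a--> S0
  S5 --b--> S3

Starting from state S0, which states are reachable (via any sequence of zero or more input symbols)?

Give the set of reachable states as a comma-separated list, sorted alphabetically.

Answer: S0, S1, S3, S4, S5

Derivation:
BFS from S0:
  visit S0: S0--a-->S5 (new), S0--b-->S0 (seen)
  visit S5: S5--a-->S0 (seen), S5--b-->S3 (new)
  visit S3: S3--a-->S4 (new), S3--b-->S4 (seen)
  visit S4: S4--a-->S1 (new), S4--b-->S1 (seen)
  visit S1: S1--a-->S0 (seen), S1--b-->S5 (seen)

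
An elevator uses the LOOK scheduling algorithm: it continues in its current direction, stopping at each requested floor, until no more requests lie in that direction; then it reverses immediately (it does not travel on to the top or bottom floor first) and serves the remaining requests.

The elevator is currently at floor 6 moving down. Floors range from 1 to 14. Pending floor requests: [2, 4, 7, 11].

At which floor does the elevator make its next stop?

Current floor: 6, direction: down
Requests above: [7, 11]
Requests below: [2, 4]
Moving down and requests lie below → nearest below is max([2, 4]) = 4

Answer: 4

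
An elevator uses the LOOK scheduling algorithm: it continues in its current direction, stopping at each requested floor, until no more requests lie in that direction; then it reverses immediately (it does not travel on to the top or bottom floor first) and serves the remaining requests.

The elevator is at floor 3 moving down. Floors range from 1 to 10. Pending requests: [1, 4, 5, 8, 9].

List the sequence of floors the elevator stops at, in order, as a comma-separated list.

Current: 3, moving DOWN
Serve below first (descending): [1]
Then reverse, serve above (ascending): [4, 5, 8, 9]

Answer: 1, 4, 5, 8, 9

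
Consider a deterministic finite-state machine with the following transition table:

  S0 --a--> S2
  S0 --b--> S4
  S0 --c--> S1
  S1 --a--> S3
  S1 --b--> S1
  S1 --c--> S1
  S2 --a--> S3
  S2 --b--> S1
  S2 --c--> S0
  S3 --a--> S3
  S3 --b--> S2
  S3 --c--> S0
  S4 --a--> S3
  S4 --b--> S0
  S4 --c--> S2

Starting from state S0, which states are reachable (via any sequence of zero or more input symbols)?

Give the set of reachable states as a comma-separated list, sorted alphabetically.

Answer: S0, S1, S2, S3, S4

Derivation:
BFS from S0:
  visit S0: S0--a-->S2 (new), S0--b-->S4 (new), S0--c-->S1 (new)
  visit S2: S2--a-->S3 (new), S2--b-->S1 (seen), S2--c-->S0 (seen)
  visit S4: S4--a-->S3 (seen), S4--b-->S0 (seen), S4--c-->S2 (seen)
  visit S1: S1--a-->S3 (seen), S1--b-->S1 (seen), S1--c-->S1 (seen)
  visit S3: S3--a-->S3 (seen), S3--b-->S2 (seen), S3--c-->S0 (seen)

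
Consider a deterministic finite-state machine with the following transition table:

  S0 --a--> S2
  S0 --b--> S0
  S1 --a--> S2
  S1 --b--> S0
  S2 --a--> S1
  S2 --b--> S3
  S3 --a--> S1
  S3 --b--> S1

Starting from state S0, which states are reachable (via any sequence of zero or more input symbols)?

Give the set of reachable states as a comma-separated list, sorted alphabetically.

BFS from S0:
  visit S0: S0--a-->S2 (new), S0--b-->S0 (seen)
  visit S2: S2--a-->S1 (new), S2--b-->S3 (new)
  visit S1: S1--a-->S2 (seen), S1--b-->S0 (seen)
  visit S3: S3--a-->S1 (seen), S3--b-->S1 (seen)

Answer: S0, S1, S2, S3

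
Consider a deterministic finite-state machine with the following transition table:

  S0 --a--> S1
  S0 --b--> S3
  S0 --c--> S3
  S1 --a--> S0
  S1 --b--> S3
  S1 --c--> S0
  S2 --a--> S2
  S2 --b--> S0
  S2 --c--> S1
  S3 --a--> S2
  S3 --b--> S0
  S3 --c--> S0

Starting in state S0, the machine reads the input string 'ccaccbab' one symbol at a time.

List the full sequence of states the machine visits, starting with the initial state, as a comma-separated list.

Answer: S0, S3, S0, S1, S0, S3, S0, S1, S3

Derivation:
Start: S0
  read 'c': S0 --c--> S3
  read 'c': S3 --c--> S0
  read 'a': S0 --a--> S1
  read 'c': S1 --c--> S0
  read 'c': S0 --c--> S3
  read 'b': S3 --b--> S0
  read 'a': S0 --a--> S1
  read 'b': S1 --b--> S3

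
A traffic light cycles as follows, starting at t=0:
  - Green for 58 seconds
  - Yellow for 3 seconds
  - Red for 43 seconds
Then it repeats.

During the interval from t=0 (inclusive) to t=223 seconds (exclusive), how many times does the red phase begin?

Cycle = 58+3+43 = 104s
red phase starts at t = k*104 + 61 for k=0,1,2,...
Need k*104+61 < 223 → k < 1.558
k ∈ {0, ..., 1} → 2 starts

Answer: 2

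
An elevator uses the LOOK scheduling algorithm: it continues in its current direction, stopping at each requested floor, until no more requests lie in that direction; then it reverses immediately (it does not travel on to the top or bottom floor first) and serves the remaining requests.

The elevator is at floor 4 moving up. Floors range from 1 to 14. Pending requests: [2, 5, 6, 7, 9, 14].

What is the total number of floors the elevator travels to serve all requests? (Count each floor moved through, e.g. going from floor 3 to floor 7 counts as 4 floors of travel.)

Start at floor 4 moving up, LOOK stop order: [5, 6, 7, 9, 14, 2]
  4 → 5: |5-4| = 1, total = 1
  5 → 6: |6-5| = 1, total = 2
  6 → 7: |7-6| = 1, total = 3
  7 → 9: |9-7| = 2, total = 5
  9 → 14: |14-9| = 5, total = 10
  14 → 2: |2-14| = 12, total = 22

Answer: 22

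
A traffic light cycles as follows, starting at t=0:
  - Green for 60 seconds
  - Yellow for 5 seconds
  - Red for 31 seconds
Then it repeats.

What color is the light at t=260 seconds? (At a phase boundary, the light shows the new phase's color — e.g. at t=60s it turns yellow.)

Cycle length = 60 + 5 + 31 = 96s
t = 260, phase_t = 260 mod 96 = 68
68 >= 65 → RED

Answer: red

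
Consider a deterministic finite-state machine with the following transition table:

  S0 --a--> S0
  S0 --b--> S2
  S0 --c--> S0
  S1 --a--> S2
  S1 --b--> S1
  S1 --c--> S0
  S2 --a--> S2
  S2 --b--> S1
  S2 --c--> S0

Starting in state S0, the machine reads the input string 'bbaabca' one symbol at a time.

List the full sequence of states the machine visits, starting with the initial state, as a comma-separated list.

Answer: S0, S2, S1, S2, S2, S1, S0, S0

Derivation:
Start: S0
  read 'b': S0 --b--> S2
  read 'b': S2 --b--> S1
  read 'a': S1 --a--> S2
  read 'a': S2 --a--> S2
  read 'b': S2 --b--> S1
  read 'c': S1 --c--> S0
  read 'a': S0 --a--> S0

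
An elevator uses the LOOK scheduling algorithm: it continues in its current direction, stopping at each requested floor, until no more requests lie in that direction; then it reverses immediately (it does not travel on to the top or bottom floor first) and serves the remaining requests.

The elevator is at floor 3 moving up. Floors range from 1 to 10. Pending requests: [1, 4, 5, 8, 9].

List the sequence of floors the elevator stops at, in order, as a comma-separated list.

Answer: 4, 5, 8, 9, 1

Derivation:
Current: 3, moving UP
Serve above first (ascending): [4, 5, 8, 9]
Then reverse, serve below (descending): [1]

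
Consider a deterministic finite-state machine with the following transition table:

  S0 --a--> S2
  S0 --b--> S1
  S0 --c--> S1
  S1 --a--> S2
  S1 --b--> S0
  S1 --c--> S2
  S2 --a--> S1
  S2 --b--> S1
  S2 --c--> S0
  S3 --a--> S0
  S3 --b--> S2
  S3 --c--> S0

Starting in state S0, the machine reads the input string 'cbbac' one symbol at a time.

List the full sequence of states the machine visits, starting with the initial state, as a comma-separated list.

Start: S0
  read 'c': S0 --c--> S1
  read 'b': S1 --b--> S0
  read 'b': S0 --b--> S1
  read 'a': S1 --a--> S2
  read 'c': S2 --c--> S0

Answer: S0, S1, S0, S1, S2, S0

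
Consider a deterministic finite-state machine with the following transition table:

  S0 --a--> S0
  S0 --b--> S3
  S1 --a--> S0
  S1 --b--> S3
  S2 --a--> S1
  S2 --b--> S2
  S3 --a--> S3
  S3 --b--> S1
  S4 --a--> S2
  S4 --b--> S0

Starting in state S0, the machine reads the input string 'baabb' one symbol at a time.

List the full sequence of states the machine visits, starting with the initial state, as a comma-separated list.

Start: S0
  read 'b': S0 --b--> S3
  read 'a': S3 --a--> S3
  read 'a': S3 --a--> S3
  read 'b': S3 --b--> S1
  read 'b': S1 --b--> S3

Answer: S0, S3, S3, S3, S1, S3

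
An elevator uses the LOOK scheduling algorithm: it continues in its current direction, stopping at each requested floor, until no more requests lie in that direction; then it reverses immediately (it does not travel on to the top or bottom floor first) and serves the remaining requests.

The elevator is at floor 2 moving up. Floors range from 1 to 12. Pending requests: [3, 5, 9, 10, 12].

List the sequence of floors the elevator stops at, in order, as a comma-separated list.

Current: 2, moving UP
Serve above first (ascending): [3, 5, 9, 10, 12]
Then reverse, serve below (descending): []

Answer: 3, 5, 9, 10, 12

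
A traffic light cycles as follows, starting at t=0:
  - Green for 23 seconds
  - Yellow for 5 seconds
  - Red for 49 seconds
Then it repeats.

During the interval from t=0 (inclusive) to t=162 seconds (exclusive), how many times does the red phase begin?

Cycle = 23+5+49 = 77s
red phase starts at t = k*77 + 28 for k=0,1,2,...
Need k*77+28 < 162 → k < 1.740
k ∈ {0, ..., 1} → 2 starts

Answer: 2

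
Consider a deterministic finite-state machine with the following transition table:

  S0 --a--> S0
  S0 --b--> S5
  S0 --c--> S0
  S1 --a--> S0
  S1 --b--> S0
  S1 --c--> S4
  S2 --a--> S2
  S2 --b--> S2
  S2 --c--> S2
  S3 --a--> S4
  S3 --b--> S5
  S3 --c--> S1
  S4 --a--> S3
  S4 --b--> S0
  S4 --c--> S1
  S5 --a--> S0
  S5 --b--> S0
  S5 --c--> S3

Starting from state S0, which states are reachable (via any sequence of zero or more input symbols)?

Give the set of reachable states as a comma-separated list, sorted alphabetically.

BFS from S0:
  visit S0: S0--a-->S0 (seen), S0--b-->S5 (new), S0--c-->S0 (seen)
  visit S5: S5--a-->S0 (seen), S5--b-->S0 (seen), S5--c-->S3 (new)
  visit S3: S3--a-->S4 (new), S3--b-->S5 (seen), S3--c-->S1 (new)
  visit S4: S4--a-->S3 (seen), S4--b-->S0 (seen), S4--c-->S1 (seen)
  visit S1: S1--a-->S0 (seen), S1--b-->S0 (seen), S1--c-->S4 (seen)

Answer: S0, S1, S3, S4, S5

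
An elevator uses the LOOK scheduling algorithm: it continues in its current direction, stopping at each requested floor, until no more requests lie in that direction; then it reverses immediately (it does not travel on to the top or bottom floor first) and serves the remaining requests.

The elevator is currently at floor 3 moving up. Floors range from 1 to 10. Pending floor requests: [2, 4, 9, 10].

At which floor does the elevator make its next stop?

Answer: 4

Derivation:
Current floor: 3, direction: up
Requests above: [4, 9, 10]
Requests below: [2]
Moving up and requests lie above → nearest above is min([4, 9, 10]) = 4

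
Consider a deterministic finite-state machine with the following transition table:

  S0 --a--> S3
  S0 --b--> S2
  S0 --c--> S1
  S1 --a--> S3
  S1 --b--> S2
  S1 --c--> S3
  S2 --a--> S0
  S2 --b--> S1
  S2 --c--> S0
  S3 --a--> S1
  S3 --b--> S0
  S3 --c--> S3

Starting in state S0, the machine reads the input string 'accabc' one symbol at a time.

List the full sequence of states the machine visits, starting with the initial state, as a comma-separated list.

Answer: S0, S3, S3, S3, S1, S2, S0

Derivation:
Start: S0
  read 'a': S0 --a--> S3
  read 'c': S3 --c--> S3
  read 'c': S3 --c--> S3
  read 'a': S3 --a--> S1
  read 'b': S1 --b--> S2
  read 'c': S2 --c--> S0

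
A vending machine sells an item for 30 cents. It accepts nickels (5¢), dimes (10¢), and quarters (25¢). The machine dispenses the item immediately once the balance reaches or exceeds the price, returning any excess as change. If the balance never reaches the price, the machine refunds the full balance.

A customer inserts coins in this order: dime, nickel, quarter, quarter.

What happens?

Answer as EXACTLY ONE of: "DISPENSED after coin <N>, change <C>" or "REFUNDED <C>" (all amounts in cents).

Answer: DISPENSED after coin 3, change 10

Derivation:
Price: 30¢
Coin 1 (dime, 10¢): balance = 10¢
Coin 2 (nickel, 5¢): balance = 15¢
Coin 3 (quarter, 25¢): balance = 40¢
  → balance >= price → DISPENSE, change = 40 - 30 = 10¢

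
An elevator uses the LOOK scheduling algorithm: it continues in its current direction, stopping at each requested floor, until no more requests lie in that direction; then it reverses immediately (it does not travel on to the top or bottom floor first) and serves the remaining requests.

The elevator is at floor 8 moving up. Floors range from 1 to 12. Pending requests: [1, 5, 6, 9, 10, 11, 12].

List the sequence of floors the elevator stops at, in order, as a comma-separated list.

Answer: 9, 10, 11, 12, 6, 5, 1

Derivation:
Current: 8, moving UP
Serve above first (ascending): [9, 10, 11, 12]
Then reverse, serve below (descending): [6, 5, 1]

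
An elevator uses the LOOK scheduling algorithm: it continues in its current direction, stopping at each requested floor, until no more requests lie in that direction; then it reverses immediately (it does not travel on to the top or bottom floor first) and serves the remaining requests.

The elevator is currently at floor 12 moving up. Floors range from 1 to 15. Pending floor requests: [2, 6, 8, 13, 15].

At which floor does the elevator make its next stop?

Current floor: 12, direction: up
Requests above: [13, 15]
Requests below: [2, 6, 8]
Moving up and requests lie above → nearest above is min([13, 15]) = 13

Answer: 13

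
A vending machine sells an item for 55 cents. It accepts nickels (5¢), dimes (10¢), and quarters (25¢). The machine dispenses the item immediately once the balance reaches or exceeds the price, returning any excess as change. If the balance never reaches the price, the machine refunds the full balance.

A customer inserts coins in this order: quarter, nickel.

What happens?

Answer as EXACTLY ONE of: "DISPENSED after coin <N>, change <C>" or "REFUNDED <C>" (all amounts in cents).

Answer: REFUNDED 30

Derivation:
Price: 55¢
Coin 1 (quarter, 25¢): balance = 25¢
Coin 2 (nickel, 5¢): balance = 30¢
All coins inserted, balance 30¢ < price 55¢ → REFUND 30¢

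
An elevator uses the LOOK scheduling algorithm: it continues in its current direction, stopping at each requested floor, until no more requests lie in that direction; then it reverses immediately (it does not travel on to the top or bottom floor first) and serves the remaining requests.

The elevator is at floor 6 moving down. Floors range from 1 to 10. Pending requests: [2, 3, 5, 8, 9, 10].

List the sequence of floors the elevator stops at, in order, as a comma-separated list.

Answer: 5, 3, 2, 8, 9, 10

Derivation:
Current: 6, moving DOWN
Serve below first (descending): [5, 3, 2]
Then reverse, serve above (ascending): [8, 9, 10]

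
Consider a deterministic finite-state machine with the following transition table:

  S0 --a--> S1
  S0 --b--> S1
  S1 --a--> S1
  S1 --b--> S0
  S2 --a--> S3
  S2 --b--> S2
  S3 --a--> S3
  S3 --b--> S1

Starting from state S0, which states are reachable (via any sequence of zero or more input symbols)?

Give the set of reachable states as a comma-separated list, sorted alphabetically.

BFS from S0:
  visit S0: S0--a-->S1 (new), S0--b-->S1 (seen)
  visit S1: S1--a-->S1 (seen), S1--b-->S0 (seen)

Answer: S0, S1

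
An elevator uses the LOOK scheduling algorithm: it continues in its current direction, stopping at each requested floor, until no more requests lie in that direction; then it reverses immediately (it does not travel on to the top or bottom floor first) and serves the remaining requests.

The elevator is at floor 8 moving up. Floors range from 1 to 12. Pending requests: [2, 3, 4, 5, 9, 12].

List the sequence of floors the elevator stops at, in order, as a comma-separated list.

Current: 8, moving UP
Serve above first (ascending): [9, 12]
Then reverse, serve below (descending): [5, 4, 3, 2]

Answer: 9, 12, 5, 4, 3, 2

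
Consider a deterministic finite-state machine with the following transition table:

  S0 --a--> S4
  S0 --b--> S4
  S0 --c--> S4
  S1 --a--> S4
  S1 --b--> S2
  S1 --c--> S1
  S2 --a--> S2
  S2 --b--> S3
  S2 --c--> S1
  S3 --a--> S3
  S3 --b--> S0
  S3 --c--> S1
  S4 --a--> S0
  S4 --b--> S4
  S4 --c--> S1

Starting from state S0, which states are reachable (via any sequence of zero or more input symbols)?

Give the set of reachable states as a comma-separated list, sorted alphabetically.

Answer: S0, S1, S2, S3, S4

Derivation:
BFS from S0:
  visit S0: S0--a-->S4 (new), S0--b-->S4 (seen), S0--c-->S4 (seen)
  visit S4: S4--a-->S0 (seen), S4--b-->S4 (seen), S4--c-->S1 (new)
  visit S1: S1--a-->S4 (seen), S1--b-->S2 (new), S1--c-->S1 (seen)
  visit S2: S2--a-->S2 (seen), S2--b-->S3 (new), S2--c-->S1 (seen)
  visit S3: S3--a-->S3 (seen), S3--b-->S0 (seen), S3--c-->S1 (seen)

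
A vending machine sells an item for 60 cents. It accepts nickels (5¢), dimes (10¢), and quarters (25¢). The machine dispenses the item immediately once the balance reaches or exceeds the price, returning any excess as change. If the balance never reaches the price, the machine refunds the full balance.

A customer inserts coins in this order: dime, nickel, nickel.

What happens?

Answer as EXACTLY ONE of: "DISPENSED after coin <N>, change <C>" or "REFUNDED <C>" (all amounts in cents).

Price: 60¢
Coin 1 (dime, 10¢): balance = 10¢
Coin 2 (nickel, 5¢): balance = 15¢
Coin 3 (nickel, 5¢): balance = 20¢
All coins inserted, balance 20¢ < price 60¢ → REFUND 20¢

Answer: REFUNDED 20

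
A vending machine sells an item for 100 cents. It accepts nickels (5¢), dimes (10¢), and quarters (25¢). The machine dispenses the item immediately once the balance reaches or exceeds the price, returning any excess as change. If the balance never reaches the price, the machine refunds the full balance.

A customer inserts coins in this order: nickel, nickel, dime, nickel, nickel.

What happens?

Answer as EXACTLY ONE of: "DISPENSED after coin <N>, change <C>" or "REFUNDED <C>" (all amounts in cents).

Price: 100¢
Coin 1 (nickel, 5¢): balance = 5¢
Coin 2 (nickel, 5¢): balance = 10¢
Coin 3 (dime, 10¢): balance = 20¢
Coin 4 (nickel, 5¢): balance = 25¢
Coin 5 (nickel, 5¢): balance = 30¢
All coins inserted, balance 30¢ < price 100¢ → REFUND 30¢

Answer: REFUNDED 30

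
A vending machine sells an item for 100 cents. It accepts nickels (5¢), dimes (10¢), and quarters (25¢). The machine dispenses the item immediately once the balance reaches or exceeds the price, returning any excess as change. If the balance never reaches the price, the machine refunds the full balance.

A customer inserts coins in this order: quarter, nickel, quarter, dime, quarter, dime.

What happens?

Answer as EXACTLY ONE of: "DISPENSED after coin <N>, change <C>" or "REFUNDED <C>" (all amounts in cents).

Price: 100¢
Coin 1 (quarter, 25¢): balance = 25¢
Coin 2 (nickel, 5¢): balance = 30¢
Coin 3 (quarter, 25¢): balance = 55¢
Coin 4 (dime, 10¢): balance = 65¢
Coin 5 (quarter, 25¢): balance = 90¢
Coin 6 (dime, 10¢): balance = 100¢
  → balance >= price → DISPENSE, change = 100 - 100 = 0¢

Answer: DISPENSED after coin 6, change 0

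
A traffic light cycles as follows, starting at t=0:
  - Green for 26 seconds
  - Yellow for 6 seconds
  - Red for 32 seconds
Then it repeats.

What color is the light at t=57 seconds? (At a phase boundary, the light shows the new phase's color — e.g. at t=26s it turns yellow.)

Answer: red

Derivation:
Cycle length = 26 + 6 + 32 = 64s
t = 57, phase_t = 57 mod 64 = 57
57 >= 32 → RED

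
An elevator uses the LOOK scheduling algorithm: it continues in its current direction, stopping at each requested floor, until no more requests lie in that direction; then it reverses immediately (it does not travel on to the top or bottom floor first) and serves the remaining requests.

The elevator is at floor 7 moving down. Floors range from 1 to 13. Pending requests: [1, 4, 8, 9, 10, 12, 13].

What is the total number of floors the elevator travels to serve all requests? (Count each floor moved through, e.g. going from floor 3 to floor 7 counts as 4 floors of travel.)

Start at floor 7 moving down, LOOK stop order: [4, 1, 8, 9, 10, 12, 13]
  7 → 4: |4-7| = 3, total = 3
  4 → 1: |1-4| = 3, total = 6
  1 → 8: |8-1| = 7, total = 13
  8 → 9: |9-8| = 1, total = 14
  9 → 10: |10-9| = 1, total = 15
  10 → 12: |12-10| = 2, total = 17
  12 → 13: |13-12| = 1, total = 18

Answer: 18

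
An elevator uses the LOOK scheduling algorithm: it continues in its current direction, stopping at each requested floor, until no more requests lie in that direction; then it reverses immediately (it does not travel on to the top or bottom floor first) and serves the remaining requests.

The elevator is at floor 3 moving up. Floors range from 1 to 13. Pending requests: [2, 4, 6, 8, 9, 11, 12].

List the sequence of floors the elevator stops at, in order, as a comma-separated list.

Current: 3, moving UP
Serve above first (ascending): [4, 6, 8, 9, 11, 12]
Then reverse, serve below (descending): [2]

Answer: 4, 6, 8, 9, 11, 12, 2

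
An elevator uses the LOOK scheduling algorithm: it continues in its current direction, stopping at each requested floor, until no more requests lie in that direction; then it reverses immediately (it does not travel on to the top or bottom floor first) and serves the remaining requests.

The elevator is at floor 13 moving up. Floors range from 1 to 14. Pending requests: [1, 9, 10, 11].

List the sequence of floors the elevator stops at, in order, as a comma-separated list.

Current: 13, moving UP
Serve above first (ascending): []
Then reverse, serve below (descending): [11, 10, 9, 1]

Answer: 11, 10, 9, 1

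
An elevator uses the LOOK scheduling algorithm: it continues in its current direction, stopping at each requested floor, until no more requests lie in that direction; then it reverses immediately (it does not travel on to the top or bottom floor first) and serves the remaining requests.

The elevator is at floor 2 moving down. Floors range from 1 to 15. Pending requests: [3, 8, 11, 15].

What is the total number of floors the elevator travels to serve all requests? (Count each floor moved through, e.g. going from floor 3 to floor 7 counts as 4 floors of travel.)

Start at floor 2 moving down, LOOK stop order: [3, 8, 11, 15]
  2 → 3: |3-2| = 1, total = 1
  3 → 8: |8-3| = 5, total = 6
  8 → 11: |11-8| = 3, total = 9
  11 → 15: |15-11| = 4, total = 13

Answer: 13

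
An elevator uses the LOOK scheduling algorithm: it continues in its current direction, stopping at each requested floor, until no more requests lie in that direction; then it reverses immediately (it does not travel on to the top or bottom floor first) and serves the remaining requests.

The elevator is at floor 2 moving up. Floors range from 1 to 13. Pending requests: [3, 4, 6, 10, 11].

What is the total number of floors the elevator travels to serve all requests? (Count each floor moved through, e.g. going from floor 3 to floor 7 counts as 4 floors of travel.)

Start at floor 2 moving up, LOOK stop order: [3, 4, 6, 10, 11]
  2 → 3: |3-2| = 1, total = 1
  3 → 4: |4-3| = 1, total = 2
  4 → 6: |6-4| = 2, total = 4
  6 → 10: |10-6| = 4, total = 8
  10 → 11: |11-10| = 1, total = 9

Answer: 9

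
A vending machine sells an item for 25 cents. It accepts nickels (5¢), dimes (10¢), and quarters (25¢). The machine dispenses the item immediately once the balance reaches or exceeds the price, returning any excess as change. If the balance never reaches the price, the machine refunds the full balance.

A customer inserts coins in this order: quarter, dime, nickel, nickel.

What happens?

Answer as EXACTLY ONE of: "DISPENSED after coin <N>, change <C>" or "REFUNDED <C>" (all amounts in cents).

Answer: DISPENSED after coin 1, change 0

Derivation:
Price: 25¢
Coin 1 (quarter, 25¢): balance = 25¢
  → balance >= price → DISPENSE, change = 25 - 25 = 0¢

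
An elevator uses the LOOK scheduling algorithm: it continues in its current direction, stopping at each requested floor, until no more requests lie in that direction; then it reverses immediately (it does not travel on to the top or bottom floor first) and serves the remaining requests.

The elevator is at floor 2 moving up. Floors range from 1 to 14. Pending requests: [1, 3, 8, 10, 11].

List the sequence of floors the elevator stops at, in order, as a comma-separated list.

Answer: 3, 8, 10, 11, 1

Derivation:
Current: 2, moving UP
Serve above first (ascending): [3, 8, 10, 11]
Then reverse, serve below (descending): [1]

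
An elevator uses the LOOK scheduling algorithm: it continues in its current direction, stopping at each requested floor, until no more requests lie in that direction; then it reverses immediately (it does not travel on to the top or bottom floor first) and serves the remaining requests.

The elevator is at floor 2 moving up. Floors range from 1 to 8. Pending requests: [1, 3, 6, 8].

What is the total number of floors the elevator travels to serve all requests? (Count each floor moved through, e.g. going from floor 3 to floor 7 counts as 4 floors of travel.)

Answer: 13

Derivation:
Start at floor 2 moving up, LOOK stop order: [3, 6, 8, 1]
  2 → 3: |3-2| = 1, total = 1
  3 → 6: |6-3| = 3, total = 4
  6 → 8: |8-6| = 2, total = 6
  8 → 1: |1-8| = 7, total = 13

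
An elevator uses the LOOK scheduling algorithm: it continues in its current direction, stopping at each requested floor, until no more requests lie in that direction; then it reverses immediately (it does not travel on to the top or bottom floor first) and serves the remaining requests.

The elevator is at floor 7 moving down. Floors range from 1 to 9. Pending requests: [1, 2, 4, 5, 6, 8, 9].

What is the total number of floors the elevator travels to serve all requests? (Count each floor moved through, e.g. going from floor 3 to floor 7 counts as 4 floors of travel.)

Answer: 14

Derivation:
Start at floor 7 moving down, LOOK stop order: [6, 5, 4, 2, 1, 8, 9]
  7 → 6: |6-7| = 1, total = 1
  6 → 5: |5-6| = 1, total = 2
  5 → 4: |4-5| = 1, total = 3
  4 → 2: |2-4| = 2, total = 5
  2 → 1: |1-2| = 1, total = 6
  1 → 8: |8-1| = 7, total = 13
  8 → 9: |9-8| = 1, total = 14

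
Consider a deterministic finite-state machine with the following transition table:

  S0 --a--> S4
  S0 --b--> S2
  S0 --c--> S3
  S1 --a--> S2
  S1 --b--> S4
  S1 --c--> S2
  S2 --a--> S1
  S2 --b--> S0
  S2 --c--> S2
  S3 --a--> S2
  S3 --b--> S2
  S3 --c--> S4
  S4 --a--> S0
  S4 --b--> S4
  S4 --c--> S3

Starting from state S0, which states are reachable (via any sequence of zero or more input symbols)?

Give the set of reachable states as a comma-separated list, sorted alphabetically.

Answer: S0, S1, S2, S3, S4

Derivation:
BFS from S0:
  visit S0: S0--a-->S4 (new), S0--b-->S2 (new), S0--c-->S3 (new)
  visit S4: S4--a-->S0 (seen), S4--b-->S4 (seen), S4--c-->S3 (seen)
  visit S2: S2--a-->S1 (new), S2--b-->S0 (seen), S2--c-->S2 (seen)
  visit S3: S3--a-->S2 (seen), S3--b-->S2 (seen), S3--c-->S4 (seen)
  visit S1: S1--a-->S2 (seen), S1--b-->S4 (seen), S1--c-->S2 (seen)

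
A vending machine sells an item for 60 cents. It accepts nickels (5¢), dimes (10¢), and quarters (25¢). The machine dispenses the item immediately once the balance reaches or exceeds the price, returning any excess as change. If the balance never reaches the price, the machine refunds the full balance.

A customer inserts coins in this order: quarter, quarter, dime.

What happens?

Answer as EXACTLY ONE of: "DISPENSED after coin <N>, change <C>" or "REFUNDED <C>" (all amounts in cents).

Price: 60¢
Coin 1 (quarter, 25¢): balance = 25¢
Coin 2 (quarter, 25¢): balance = 50¢
Coin 3 (dime, 10¢): balance = 60¢
  → balance >= price → DISPENSE, change = 60 - 60 = 0¢

Answer: DISPENSED after coin 3, change 0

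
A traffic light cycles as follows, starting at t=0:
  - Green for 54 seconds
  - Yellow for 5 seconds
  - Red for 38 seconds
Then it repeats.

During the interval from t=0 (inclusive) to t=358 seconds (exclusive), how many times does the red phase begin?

Answer: 4

Derivation:
Cycle = 54+5+38 = 97s
red phase starts at t = k*97 + 59 for k=0,1,2,...
Need k*97+59 < 358 → k < 3.082
k ∈ {0, ..., 3} → 4 starts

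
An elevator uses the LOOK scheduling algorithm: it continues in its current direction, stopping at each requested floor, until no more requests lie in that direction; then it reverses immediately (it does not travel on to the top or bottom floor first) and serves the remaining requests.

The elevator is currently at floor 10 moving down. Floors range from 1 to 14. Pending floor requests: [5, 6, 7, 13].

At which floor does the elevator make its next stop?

Current floor: 10, direction: down
Requests above: [13]
Requests below: [5, 6, 7]
Moving down and requests lie below → nearest below is max([5, 6, 7]) = 7

Answer: 7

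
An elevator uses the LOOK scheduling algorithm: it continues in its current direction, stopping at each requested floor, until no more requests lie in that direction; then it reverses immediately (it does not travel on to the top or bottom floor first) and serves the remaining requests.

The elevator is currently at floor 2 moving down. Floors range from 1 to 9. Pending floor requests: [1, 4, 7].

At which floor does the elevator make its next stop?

Answer: 1

Derivation:
Current floor: 2, direction: down
Requests above: [4, 7]
Requests below: [1]
Moving down and requests lie below → nearest below is max([1]) = 1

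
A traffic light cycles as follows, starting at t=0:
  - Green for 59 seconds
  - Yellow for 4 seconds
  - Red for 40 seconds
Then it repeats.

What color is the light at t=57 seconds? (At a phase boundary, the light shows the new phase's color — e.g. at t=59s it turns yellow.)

Answer: green

Derivation:
Cycle length = 59 + 4 + 40 = 103s
t = 57, phase_t = 57 mod 103 = 57
57 < 59 (green end) → GREEN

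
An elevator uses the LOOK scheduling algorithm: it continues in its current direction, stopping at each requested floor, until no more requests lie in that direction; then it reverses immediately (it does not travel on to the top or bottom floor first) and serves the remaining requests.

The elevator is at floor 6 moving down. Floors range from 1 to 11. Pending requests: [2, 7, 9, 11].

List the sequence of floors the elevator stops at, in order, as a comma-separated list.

Answer: 2, 7, 9, 11

Derivation:
Current: 6, moving DOWN
Serve below first (descending): [2]
Then reverse, serve above (ascending): [7, 9, 11]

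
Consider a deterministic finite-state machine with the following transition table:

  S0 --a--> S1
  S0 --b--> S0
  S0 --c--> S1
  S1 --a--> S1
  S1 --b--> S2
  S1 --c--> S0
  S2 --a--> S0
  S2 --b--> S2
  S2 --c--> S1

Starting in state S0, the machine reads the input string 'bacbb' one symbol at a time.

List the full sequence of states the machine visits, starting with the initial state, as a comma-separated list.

Start: S0
  read 'b': S0 --b--> S0
  read 'a': S0 --a--> S1
  read 'c': S1 --c--> S0
  read 'b': S0 --b--> S0
  read 'b': S0 --b--> S0

Answer: S0, S0, S1, S0, S0, S0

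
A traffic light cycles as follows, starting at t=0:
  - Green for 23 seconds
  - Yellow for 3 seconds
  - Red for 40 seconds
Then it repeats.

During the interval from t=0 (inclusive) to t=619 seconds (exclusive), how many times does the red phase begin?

Cycle = 23+3+40 = 66s
red phase starts at t = k*66 + 26 for k=0,1,2,...
Need k*66+26 < 619 → k < 8.985
k ∈ {0, ..., 8} → 9 starts

Answer: 9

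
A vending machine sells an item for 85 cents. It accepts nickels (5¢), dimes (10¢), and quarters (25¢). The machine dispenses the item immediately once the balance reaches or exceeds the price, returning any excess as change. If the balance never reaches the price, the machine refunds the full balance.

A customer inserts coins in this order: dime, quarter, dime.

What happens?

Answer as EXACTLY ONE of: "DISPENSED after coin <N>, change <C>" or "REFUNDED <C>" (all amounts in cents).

Answer: REFUNDED 45

Derivation:
Price: 85¢
Coin 1 (dime, 10¢): balance = 10¢
Coin 2 (quarter, 25¢): balance = 35¢
Coin 3 (dime, 10¢): balance = 45¢
All coins inserted, balance 45¢ < price 85¢ → REFUND 45¢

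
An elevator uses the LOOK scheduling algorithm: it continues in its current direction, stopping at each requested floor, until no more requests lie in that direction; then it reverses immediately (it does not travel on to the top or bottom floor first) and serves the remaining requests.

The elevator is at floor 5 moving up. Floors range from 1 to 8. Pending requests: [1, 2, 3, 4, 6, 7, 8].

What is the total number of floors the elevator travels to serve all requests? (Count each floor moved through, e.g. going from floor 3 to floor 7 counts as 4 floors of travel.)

Start at floor 5 moving up, LOOK stop order: [6, 7, 8, 4, 3, 2, 1]
  5 → 6: |6-5| = 1, total = 1
  6 → 7: |7-6| = 1, total = 2
  7 → 8: |8-7| = 1, total = 3
  8 → 4: |4-8| = 4, total = 7
  4 → 3: |3-4| = 1, total = 8
  3 → 2: |2-3| = 1, total = 9
  2 → 1: |1-2| = 1, total = 10

Answer: 10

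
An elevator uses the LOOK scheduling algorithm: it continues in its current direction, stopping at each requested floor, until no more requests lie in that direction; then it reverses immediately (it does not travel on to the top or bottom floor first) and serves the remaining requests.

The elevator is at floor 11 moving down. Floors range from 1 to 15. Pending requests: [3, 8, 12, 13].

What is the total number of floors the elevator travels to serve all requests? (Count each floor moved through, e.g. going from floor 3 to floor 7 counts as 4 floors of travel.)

Start at floor 11 moving down, LOOK stop order: [8, 3, 12, 13]
  11 → 8: |8-11| = 3, total = 3
  8 → 3: |3-8| = 5, total = 8
  3 → 12: |12-3| = 9, total = 17
  12 → 13: |13-12| = 1, total = 18

Answer: 18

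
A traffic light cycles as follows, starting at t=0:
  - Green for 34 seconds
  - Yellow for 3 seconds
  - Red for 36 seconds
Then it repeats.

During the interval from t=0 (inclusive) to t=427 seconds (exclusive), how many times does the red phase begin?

Answer: 6

Derivation:
Cycle = 34+3+36 = 73s
red phase starts at t = k*73 + 37 for k=0,1,2,...
Need k*73+37 < 427 → k < 5.342
k ∈ {0, ..., 5} → 6 starts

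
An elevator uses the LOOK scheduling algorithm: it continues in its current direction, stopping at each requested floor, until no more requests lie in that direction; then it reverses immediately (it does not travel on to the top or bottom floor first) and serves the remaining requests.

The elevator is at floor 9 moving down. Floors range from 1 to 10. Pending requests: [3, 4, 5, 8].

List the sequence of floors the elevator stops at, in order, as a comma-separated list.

Current: 9, moving DOWN
Serve below first (descending): [8, 5, 4, 3]
Then reverse, serve above (ascending): []

Answer: 8, 5, 4, 3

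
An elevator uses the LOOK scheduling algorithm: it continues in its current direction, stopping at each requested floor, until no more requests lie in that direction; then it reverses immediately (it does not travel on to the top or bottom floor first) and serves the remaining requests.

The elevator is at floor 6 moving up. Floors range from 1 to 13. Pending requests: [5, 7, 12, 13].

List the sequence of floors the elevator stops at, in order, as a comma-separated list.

Answer: 7, 12, 13, 5

Derivation:
Current: 6, moving UP
Serve above first (ascending): [7, 12, 13]
Then reverse, serve below (descending): [5]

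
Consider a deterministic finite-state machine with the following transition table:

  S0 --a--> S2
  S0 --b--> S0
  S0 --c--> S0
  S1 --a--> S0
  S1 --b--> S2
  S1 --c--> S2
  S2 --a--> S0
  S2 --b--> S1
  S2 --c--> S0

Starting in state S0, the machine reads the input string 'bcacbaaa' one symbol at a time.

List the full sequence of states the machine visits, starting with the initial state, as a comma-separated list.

Answer: S0, S0, S0, S2, S0, S0, S2, S0, S2

Derivation:
Start: S0
  read 'b': S0 --b--> S0
  read 'c': S0 --c--> S0
  read 'a': S0 --a--> S2
  read 'c': S2 --c--> S0
  read 'b': S0 --b--> S0
  read 'a': S0 --a--> S2
  read 'a': S2 --a--> S0
  read 'a': S0 --a--> S2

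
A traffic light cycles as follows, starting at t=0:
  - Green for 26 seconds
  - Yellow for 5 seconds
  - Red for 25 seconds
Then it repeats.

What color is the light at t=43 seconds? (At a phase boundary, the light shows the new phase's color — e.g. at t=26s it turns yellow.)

Answer: red

Derivation:
Cycle length = 26 + 5 + 25 = 56s
t = 43, phase_t = 43 mod 56 = 43
43 >= 31 → RED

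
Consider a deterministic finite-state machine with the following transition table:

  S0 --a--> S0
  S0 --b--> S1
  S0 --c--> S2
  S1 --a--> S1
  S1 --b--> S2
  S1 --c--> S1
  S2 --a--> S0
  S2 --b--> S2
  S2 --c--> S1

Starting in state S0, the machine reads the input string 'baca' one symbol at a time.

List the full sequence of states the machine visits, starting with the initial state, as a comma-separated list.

Answer: S0, S1, S1, S1, S1

Derivation:
Start: S0
  read 'b': S0 --b--> S1
  read 'a': S1 --a--> S1
  read 'c': S1 --c--> S1
  read 'a': S1 --a--> S1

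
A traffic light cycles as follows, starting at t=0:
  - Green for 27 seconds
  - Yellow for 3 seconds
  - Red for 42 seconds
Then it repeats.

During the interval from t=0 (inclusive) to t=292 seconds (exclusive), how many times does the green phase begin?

Answer: 5

Derivation:
Cycle = 27+3+42 = 72s
green phase starts at t = k*72 + 0 for k=0,1,2,...
Need k*72+0 < 292 → k < 4.056
k ∈ {0, ..., 4} → 5 starts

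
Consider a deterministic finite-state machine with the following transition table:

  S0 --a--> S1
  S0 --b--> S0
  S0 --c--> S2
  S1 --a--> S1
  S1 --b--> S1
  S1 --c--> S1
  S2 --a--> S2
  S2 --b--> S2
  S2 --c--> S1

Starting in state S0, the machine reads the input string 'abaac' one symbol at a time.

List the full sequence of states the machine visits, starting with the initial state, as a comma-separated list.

Answer: S0, S1, S1, S1, S1, S1

Derivation:
Start: S0
  read 'a': S0 --a--> S1
  read 'b': S1 --b--> S1
  read 'a': S1 --a--> S1
  read 'a': S1 --a--> S1
  read 'c': S1 --c--> S1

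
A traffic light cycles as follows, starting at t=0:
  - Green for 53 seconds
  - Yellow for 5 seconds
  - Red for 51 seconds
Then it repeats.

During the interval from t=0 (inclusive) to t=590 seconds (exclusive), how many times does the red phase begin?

Answer: 5

Derivation:
Cycle = 53+5+51 = 109s
red phase starts at t = k*109 + 58 for k=0,1,2,...
Need k*109+58 < 590 → k < 4.881
k ∈ {0, ..., 4} → 5 starts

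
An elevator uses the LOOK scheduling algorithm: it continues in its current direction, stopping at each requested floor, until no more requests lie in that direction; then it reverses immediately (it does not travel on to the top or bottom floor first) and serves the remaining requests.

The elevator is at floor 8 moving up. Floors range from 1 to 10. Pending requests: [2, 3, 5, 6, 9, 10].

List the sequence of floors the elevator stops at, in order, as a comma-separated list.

Answer: 9, 10, 6, 5, 3, 2

Derivation:
Current: 8, moving UP
Serve above first (ascending): [9, 10]
Then reverse, serve below (descending): [6, 5, 3, 2]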